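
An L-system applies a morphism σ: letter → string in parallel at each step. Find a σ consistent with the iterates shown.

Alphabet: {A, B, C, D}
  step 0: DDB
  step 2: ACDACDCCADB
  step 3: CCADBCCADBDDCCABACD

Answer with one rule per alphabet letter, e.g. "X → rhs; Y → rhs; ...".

A->CCA, B->ACD, C->D, D->B

  step 2 ⇒ step 3: ACDACDCCADB ⇒ CCA·D·B·CCA·D·B·D·D·CCA·B·ACD
    A ↦ CCA
    B ↦ ACD
    C ↦ D
    D ↦ B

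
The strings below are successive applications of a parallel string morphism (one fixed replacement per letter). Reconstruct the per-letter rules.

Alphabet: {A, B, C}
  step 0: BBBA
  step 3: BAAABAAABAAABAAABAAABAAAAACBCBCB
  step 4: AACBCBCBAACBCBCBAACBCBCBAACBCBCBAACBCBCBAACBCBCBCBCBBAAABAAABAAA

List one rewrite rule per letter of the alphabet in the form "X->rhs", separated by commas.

  step 3 ⇒ step 4: BAAABAAABAAABAAABAAABAAAAACBCBCB ⇒ AA·CB·CB·CB·AA·CB·CB·CB·AA·CB·CB·CB·AA·CB·CB·CB·AA·CB·CB·CB·AA·CB·CB·CB·CB·CB·BA·AA·BA·AA·BA·AA
    A ↦ CB
    B ↦ AA
    C ↦ BA

A->CB, B->AA, C->BA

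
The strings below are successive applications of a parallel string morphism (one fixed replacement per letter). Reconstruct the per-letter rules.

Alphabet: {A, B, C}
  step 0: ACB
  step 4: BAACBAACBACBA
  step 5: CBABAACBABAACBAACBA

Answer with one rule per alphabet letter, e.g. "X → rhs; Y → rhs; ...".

  step 4 ⇒ step 5: BAACBAACBACBA ⇒ C·BA·BA·A·C·BA·BA·A·C·BA·A·C·BA
    A ↦ BA
    B ↦ C
    C ↦ A

A->BA, B->C, C->A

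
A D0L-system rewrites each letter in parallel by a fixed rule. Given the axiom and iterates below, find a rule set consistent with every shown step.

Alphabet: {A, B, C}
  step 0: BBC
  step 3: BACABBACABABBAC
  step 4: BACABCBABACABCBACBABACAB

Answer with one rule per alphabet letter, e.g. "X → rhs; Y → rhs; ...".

A->C, B->BA, C->AB

  step 3 ⇒ step 4: BACABBACABABBAC ⇒ BA·C·AB·C·BA·BA·C·AB·C·BA·C·BA·BA·C·AB
    A ↦ C
    B ↦ BA
    C ↦ AB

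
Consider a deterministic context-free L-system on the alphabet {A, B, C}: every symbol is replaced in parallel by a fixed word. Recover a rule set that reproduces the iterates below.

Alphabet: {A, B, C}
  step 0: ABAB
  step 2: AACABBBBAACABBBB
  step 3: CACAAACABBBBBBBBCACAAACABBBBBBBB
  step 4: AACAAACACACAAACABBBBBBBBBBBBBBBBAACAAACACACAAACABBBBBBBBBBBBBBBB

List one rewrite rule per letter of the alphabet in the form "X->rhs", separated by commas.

A->CA, B->BB, C->AA

  step 3 ⇒ step 4: CACAAACABBBBBBBBCACAAACABBBBBBBB ⇒ AA·CA·AA·CA·CA·CA·AA·CA·BB·BB·BB·BB·BB·BB·BB·BB·AA·CA·AA·CA·CA·CA·AA·CA·BB·BB·BB·BB·BB·BB·BB·BB
    A ↦ CA
    B ↦ BB
    C ↦ AA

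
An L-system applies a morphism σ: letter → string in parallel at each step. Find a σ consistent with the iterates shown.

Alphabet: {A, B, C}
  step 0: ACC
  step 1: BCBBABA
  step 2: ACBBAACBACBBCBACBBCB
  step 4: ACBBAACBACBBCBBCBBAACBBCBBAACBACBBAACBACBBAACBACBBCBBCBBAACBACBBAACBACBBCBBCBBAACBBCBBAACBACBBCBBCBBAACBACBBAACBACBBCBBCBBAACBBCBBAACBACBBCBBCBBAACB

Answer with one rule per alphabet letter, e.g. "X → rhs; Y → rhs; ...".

  step 1 ⇒ step 2: BCBBABA ⇒ ACB·BA·ACB·ACB·BCB·ACB·BCB
    A ↦ BCB
    B ↦ ACB
    C ↦ BA

A->BCB, B->ACB, C->BA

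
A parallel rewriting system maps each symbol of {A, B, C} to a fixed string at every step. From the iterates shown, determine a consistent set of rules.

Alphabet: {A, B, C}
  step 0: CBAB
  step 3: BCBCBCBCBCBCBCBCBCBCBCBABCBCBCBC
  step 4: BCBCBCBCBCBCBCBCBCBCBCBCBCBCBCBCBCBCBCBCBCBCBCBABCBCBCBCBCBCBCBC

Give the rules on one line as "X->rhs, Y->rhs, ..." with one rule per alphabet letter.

  step 3 ⇒ step 4: BCBCBCBCBCBCBCBCBCBCBCBABCBCBCBC ⇒ BC·BC·BC·BC·BC·BC·BC·BC·BC·BC·BC·BC·BC·BC·BC·BC·BC·BC·BC·BC·BC·BC·BC·BA·BC·BC·BC·BC·BC·BC·BC·BC
    A ↦ BA
    B ↦ BC
    C ↦ BC

A->BA, B->BC, C->BC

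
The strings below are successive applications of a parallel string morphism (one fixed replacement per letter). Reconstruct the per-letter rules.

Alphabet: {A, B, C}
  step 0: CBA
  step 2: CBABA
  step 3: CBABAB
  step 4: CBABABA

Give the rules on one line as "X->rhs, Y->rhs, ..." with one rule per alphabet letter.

  step 3 ⇒ step 4: CBABAB ⇒ CB·A·B·A·B·A
    A ↦ B
    B ↦ A
    C ↦ CB

A->B, B->A, C->CB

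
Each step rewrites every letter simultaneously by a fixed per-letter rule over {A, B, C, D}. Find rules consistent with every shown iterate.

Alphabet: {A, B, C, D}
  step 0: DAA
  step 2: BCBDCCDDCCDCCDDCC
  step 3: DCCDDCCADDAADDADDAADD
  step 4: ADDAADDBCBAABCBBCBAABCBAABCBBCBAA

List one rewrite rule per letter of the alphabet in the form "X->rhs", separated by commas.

A->BCB, B->DCC, C->D, D->A

  step 3 ⇒ step 4: DCCDDCCADDAADDADDAADD ⇒ A·D·D·A·A·D·D·BCB·A·A·BCB·BCB·A·A·BCB·A·A·BCB·BCB·A·A
    A ↦ BCB
    C ↦ D
    D ↦ A
  step 2 ⇒ step 3: BCBDCCDDCCDCCDDCC ⇒ DCC·D·DCC·A·D·D·A·A·D·D·A·D·D·A·A·D·D
    B ↦ DCC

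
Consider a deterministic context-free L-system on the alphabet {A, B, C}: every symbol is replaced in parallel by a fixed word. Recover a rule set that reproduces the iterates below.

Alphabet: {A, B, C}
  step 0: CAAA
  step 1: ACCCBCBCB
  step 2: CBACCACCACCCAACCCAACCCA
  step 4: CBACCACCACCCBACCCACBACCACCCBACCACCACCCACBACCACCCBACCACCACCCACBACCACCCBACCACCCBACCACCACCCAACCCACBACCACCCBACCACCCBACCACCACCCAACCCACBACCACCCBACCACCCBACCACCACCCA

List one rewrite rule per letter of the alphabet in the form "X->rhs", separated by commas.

A->CB, B->CA, C->ACC

  step 1 ⇒ step 2: ACCCBCBCB ⇒ CB·ACC·ACC·ACC·CA·ACC·CA·ACC·CA
    A ↦ CB
    B ↦ CA
    C ↦ ACC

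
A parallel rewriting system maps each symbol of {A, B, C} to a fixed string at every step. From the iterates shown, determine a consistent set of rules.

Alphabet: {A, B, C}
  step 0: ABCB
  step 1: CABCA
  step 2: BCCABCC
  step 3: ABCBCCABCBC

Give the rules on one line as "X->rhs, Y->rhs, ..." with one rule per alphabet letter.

A->C, B->A, C->BC

  step 2 ⇒ step 3: BCCABCC ⇒ A·BC·BC·C·A·BC·BC
    A ↦ C
    B ↦ A
    C ↦ BC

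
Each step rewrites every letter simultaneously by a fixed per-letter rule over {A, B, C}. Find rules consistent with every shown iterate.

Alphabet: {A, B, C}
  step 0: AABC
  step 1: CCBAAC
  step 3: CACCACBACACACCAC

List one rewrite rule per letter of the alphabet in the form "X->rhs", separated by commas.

A->C, B->BA, C->AC

  step 0 ⇒ step 1: AABC ⇒ C·C·BA·AC
    A ↦ C
    B ↦ BA
    C ↦ AC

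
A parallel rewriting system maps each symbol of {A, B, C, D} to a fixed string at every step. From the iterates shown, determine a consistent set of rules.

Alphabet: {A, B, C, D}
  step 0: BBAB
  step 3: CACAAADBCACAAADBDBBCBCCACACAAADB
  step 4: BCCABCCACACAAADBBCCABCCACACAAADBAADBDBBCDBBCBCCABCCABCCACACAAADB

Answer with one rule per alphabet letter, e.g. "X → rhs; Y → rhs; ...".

A->CA, B->DB, C->BC, D->AA

  step 3 ⇒ step 4: CACAAADBCACAAADBDBBCBCCACACAAADB ⇒ BC·CA·BC·CA·CA·CA·AA·DB·BC·CA·BC·CA·CA·CA·AA·DB·AA·DB·DB·BC·DB·BC·BC·CA·BC·CA·BC·CA·CA·CA·AA·DB
    A ↦ CA
    B ↦ DB
    C ↦ BC
    D ↦ AA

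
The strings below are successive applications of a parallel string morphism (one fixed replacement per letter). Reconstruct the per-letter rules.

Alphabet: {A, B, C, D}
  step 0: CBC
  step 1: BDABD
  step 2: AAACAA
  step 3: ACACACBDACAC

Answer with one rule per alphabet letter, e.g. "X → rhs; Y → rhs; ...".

A->AC, B->A, C->BD, D->A

  step 2 ⇒ step 3: AAACAA ⇒ AC·AC·AC·BD·AC·AC
    A ↦ AC
    C ↦ BD
  step 0 ⇒ step 1: CBC ⇒ BD·A·BD
    B ↦ A
  step 1 ⇒ step 2: BDABD ⇒ A·A·AC·A·A
    D ↦ A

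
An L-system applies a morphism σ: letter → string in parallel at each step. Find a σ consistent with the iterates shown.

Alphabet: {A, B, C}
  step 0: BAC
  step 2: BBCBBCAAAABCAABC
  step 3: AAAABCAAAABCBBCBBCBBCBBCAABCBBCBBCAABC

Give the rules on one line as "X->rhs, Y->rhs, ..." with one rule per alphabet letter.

A->BBC, B->AA, C->BC

  step 2 ⇒ step 3: BBCBBCAAAABCAABC ⇒ AA·AA·BC·AA·AA·BC·BBC·BBC·BBC·BBC·AA·BC·BBC·BBC·AA·BC
    A ↦ BBC
    B ↦ AA
    C ↦ BC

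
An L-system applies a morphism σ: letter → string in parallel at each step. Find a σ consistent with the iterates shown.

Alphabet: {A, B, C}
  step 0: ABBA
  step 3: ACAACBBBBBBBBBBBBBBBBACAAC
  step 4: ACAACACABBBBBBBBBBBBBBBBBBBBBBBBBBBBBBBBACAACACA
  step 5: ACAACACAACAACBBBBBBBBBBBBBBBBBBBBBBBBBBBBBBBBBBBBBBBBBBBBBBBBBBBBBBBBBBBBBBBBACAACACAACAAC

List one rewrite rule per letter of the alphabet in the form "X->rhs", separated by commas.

  step 4 ⇒ step 5: ACAACACABBBBBBBBBBBBBBBBBBBBBBBBBBBBBBBBACAACACA ⇒ AC·A·AC·AC·A·AC·A·AC·BB·BB·BB·BB·BB·BB·BB·BB·BB·BB·BB·BB·BB·BB·BB·BB·BB·BB·BB·BB·BB·BB·BB·BB·BB·BB·BB·BB·BB·BB·BB·BB·AC·A·AC·AC·A·AC·A·AC
    A ↦ AC
    B ↦ BB
    C ↦ A

A->AC, B->BB, C->A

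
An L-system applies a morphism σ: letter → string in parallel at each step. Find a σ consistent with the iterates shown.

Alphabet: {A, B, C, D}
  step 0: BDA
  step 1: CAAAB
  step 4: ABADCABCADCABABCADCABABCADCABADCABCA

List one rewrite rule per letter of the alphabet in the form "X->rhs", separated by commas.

  step 0 ⇒ step 1: BDA ⇒ CA·A·AB
    A ↦ AB
    B ↦ CA
    D ↦ A
    C ↦ DC  (constrained at step 1)

A->AB, B->CA, C->DC, D->A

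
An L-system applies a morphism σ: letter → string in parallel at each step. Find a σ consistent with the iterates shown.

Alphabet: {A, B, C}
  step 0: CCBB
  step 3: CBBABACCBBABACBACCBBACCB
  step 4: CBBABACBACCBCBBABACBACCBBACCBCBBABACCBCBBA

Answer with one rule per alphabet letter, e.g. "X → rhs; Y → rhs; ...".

  step 3 ⇒ step 4: CBBABACCBBABACBACCBBACCB ⇒ CB·BA·BA·C·BA·C·CB·CB·BA·BA·C·BA·C·CB·BA·C·CB·CB·BA·BA·C·CB·CB·BA
    A ↦ C
    B ↦ BA
    C ↦ CB

A->C, B->BA, C->CB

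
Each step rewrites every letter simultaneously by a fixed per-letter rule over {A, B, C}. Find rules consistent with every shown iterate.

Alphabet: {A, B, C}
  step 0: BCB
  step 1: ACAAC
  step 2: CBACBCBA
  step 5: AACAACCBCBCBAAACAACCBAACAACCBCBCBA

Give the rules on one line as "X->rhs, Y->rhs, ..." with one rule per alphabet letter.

A->CB, B->AC, C->A

  step 1 ⇒ step 2: ACAAC ⇒ CB·A·CB·CB·A
    A ↦ CB
    C ↦ A
  step 0 ⇒ step 1: BCB ⇒ AC·A·AC
    B ↦ AC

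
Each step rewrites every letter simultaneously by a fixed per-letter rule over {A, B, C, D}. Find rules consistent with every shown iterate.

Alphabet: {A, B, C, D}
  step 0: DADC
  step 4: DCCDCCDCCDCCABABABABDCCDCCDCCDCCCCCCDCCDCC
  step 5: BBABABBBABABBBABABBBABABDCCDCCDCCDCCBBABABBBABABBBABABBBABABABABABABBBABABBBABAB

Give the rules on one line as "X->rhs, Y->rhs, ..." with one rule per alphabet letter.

A->D, B->CC, C->AB, D->BB

  step 4 ⇒ step 5: DCCDCCDCCDCCABABABABDCCDCCDCCDCCCCCCDCCDCC ⇒ BB·AB·AB·BB·AB·AB·BB·AB·AB·BB·AB·AB·D·CC·D·CC·D·CC·D·CC·BB·AB·AB·BB·AB·AB·BB·AB·AB·BB·AB·AB·AB·AB·AB·AB·BB·AB·AB·BB·AB·AB
    A ↦ D
    B ↦ CC
    C ↦ AB
    D ↦ BB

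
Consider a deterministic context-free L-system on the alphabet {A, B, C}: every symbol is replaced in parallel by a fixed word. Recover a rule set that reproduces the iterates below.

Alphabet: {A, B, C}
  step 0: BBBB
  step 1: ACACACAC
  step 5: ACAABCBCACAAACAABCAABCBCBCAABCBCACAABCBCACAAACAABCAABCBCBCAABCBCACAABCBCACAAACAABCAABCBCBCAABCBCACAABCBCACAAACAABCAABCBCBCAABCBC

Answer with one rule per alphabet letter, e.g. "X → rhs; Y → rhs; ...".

A->BC, B->AC, C->AA

  step 0 ⇒ step 1: BBBB ⇒ AC·AC·AC·AC
    B ↦ AC
    A ↦ BC  (constrained at step 1)
    C ↦ AA  (constrained at step 1)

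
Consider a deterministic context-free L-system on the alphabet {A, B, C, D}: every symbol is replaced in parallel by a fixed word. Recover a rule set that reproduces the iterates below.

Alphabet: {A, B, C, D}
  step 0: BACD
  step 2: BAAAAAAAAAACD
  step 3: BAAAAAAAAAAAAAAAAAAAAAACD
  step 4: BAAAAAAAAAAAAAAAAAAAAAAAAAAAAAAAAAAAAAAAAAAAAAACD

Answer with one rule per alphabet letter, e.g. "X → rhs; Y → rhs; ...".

A->AA, B->BA, C->A, D->CD

  step 3 ⇒ step 4: BAAAAAAAAAAAAAAAAAAAAAACD ⇒ BA·AA·AA·AA·AA·AA·AA·AA·AA·AA·AA·AA·AA·AA·AA·AA·AA·AA·AA·AA·AA·AA·AA·A·CD
    A ↦ AA
    B ↦ BA
    C ↦ A
    D ↦ CD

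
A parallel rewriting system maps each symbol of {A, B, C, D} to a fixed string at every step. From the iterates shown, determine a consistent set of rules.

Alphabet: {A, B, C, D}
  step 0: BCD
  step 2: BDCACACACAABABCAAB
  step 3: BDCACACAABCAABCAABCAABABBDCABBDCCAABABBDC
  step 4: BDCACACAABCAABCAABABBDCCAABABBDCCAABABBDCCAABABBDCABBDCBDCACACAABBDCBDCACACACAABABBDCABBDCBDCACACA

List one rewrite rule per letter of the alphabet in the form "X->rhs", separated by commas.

  step 3 ⇒ step 4: BDCACACAABCAABCAABCAABABBDCABBDCCAABABBDC ⇒ BDC·ACA·CA·AB·CA·AB·CA·AB·AB·BDC·CA·AB·AB·BDC·CA·AB·AB·BDC·CA·AB·AB·BDC·AB·BDC·BDC·ACA·CA·AB·BDC·BDC·ACA·CA·CA·AB·AB·BDC·AB·BDC·BDC·ACA·CA
    A ↦ AB
    B ↦ BDC
    C ↦ CA
    D ↦ ACA

A->AB, B->BDC, C->CA, D->ACA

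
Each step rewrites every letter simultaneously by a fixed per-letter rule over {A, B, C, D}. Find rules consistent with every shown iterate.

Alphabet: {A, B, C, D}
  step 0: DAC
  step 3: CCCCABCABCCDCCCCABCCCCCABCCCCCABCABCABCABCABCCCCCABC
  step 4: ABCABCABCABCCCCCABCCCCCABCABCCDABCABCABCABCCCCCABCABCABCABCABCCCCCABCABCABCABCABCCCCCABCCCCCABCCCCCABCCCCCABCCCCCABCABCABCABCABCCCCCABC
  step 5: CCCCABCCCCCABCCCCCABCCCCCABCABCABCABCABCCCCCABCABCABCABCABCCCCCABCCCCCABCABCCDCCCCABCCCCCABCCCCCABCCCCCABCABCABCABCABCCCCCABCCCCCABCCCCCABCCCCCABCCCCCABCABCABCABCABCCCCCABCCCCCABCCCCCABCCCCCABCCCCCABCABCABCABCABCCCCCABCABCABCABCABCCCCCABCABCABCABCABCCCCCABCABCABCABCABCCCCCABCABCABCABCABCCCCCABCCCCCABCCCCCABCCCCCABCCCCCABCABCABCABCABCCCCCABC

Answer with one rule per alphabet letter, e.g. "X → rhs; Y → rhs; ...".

  step 4 ⇒ step 5: ABCABCABCABCCCCCABCCCCCABCABCCDABCABCABCABCCCCCABCABCABCABCABCCCCCABCABCABCABCABCCCCCABCCCCCABCCCCCABCCCCCABCCCCCABCABCABCABCABCCCCCABC ⇒ CCC·C·ABC·CCC·C·ABC·CCC·C·ABC·CCC·C·ABC·ABC·ABC·ABC·ABC·CCC·C·ABC·ABC·ABC·ABC·ABC·CCC·C·ABC·CCC·C·ABC·ABC·CD·CCC·C·ABC·CCC·C·ABC·CCC·C·ABC·CCC·C·ABC·ABC·ABC·ABC·ABC·CCC·C·ABC·CCC·C·ABC·CCC·C·ABC·CCC·C·ABC·CCC·C·ABC·ABC·ABC·ABC·ABC·CCC·C·ABC·CCC·C·ABC·CCC·C·ABC·CCC·C·ABC·CCC·C·ABC·ABC·ABC·ABC·ABC·CCC·C·ABC·ABC·ABC·ABC·ABC·CCC·C·ABC·ABC·ABC·ABC·ABC·CCC·C·ABC·ABC·ABC·ABC·ABC·CCC·C·ABC·ABC·ABC·ABC·ABC·CCC·C·ABC·CCC·C·ABC·CCC·C·ABC·CCC·C·ABC·CCC·C·ABC·ABC·ABC·ABC·ABC·CCC·C·ABC
    A ↦ CCC
    B ↦ C
    C ↦ ABC
    D ↦ CD

A->CCC, B->C, C->ABC, D->CD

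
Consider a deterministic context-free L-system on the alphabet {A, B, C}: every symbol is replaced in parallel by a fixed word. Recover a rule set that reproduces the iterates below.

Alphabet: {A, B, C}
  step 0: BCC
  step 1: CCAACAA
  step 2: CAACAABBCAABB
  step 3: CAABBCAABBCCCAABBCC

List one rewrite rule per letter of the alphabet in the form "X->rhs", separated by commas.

  step 2 ⇒ step 3: CAACAABBCAABB ⇒ CAA·B·B·CAA·B·B·C·C·CAA·B·B·C·C
    A ↦ B
    B ↦ C
    C ↦ CAA

A->B, B->C, C->CAA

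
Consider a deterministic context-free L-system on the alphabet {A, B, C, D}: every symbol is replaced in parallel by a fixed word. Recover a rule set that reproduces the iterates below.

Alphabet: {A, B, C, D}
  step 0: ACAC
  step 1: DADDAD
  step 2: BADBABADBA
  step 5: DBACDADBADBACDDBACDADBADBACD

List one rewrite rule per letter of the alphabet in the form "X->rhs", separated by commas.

A->D, B->C, C->AD, D->BA

  step 1 ⇒ step 2: DADDAD ⇒ BA·D·BA·BA·D·BA
    A ↦ D
    D ↦ BA
    B ↦ C  (constrained at step 2)
  step 0 ⇒ step 1: ACAC ⇒ D·AD·D·AD
    C ↦ AD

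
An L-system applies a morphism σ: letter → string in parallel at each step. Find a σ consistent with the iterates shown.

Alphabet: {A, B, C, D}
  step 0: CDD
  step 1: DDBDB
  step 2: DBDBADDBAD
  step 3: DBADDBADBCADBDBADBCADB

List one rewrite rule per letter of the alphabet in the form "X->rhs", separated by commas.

A->BCA, B->AD, C->D, D->DB

  step 2 ⇒ step 3: DBDBADDBAD ⇒ DB·AD·DB·AD·BCA·DB·DB·AD·BCA·DB
    A ↦ BCA
    B ↦ AD
    D ↦ DB
  step 0 ⇒ step 1: CDD ⇒ D·DB·DB
    C ↦ D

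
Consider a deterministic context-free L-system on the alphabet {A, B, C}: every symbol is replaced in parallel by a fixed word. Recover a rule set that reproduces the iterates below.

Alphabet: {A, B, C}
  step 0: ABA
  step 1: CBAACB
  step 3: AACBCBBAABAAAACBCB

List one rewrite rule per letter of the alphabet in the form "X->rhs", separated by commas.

  step 0 ⇒ step 1: ABA ⇒ CB·AA·CB
    A ↦ CB
    B ↦ AA
    C ↦ B  (constrained at step 1)

A->CB, B->AA, C->B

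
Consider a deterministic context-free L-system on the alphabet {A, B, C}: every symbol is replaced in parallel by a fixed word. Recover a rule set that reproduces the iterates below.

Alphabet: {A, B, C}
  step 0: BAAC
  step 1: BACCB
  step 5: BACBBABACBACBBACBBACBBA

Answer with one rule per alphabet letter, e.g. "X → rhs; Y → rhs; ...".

A->C, B->BA, C->B

  step 0 ⇒ step 1: BAAC ⇒ BA·C·C·B
    A ↦ C
    B ↦ BA
    C ↦ B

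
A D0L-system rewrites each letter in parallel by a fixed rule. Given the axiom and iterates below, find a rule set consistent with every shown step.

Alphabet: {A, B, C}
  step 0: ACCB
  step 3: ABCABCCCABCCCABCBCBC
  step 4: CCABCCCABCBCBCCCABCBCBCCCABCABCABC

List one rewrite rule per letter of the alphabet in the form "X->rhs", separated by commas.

A->CC, B->A, C->BC

  step 3 ⇒ step 4: ABCABCCCABCCCABCBCBC ⇒ CC·A·BC·CC·A·BC·BC·BC·CC·A·BC·BC·BC·CC·A·BC·A·BC·A·BC
    A ↦ CC
    B ↦ A
    C ↦ BC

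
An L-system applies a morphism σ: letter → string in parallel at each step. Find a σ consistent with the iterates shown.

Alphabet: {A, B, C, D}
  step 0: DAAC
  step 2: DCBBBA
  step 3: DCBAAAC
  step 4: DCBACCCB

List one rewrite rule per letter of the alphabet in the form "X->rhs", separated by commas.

A->C, B->A, C->B, D->DC

  step 3 ⇒ step 4: DCBAAAC ⇒ DC·B·A·C·C·C·B
    A ↦ C
    B ↦ A
    C ↦ B
    D ↦ DC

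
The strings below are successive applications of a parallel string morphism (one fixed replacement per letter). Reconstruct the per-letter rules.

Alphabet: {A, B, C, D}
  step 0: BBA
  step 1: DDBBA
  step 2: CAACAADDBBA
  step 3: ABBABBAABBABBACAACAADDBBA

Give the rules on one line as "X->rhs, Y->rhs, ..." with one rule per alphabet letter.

A->BBA, B->D, C->A, D->CAA

  step 2 ⇒ step 3: CAACAADDBBA ⇒ A·BBA·BBA·A·BBA·BBA·CAA·CAA·D·D·BBA
    A ↦ BBA
    B ↦ D
    C ↦ A
    D ↦ CAA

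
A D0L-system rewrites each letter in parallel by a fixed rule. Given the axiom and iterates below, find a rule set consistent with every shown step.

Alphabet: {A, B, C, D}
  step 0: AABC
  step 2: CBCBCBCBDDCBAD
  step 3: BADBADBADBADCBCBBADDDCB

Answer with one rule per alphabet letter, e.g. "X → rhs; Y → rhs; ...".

A->DD, B->AD, C->B, D->CB

  step 2 ⇒ step 3: CBCBCBCBDDCBAD ⇒ B·AD·B·AD·B·AD·B·AD·CB·CB·B·AD·DD·CB
    A ↦ DD
    B ↦ AD
    C ↦ B
    D ↦ CB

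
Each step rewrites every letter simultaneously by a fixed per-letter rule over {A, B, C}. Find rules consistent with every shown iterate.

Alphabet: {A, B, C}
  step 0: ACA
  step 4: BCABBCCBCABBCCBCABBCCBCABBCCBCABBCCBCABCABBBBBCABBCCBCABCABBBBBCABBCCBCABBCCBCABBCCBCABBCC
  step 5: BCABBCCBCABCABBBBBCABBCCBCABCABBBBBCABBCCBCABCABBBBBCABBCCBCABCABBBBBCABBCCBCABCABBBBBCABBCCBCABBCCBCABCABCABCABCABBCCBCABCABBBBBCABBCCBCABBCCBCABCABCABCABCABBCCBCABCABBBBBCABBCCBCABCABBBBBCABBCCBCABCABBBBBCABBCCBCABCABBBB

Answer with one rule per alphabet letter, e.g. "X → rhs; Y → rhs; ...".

  step 4 ⇒ step 5: BCABBCCBCABBCCBCABBCCBCABBCCBCABBCCBCABCABBBBBCABBCCBCABCABBBBBCABBCCBCABBCCBCABBCCBCABBCC ⇒ BCA·BB·CC·BCA·BCA·BB·BB·BCA·BB·CC·BCA·BCA·BB·BB·BCA·BB·CC·BCA·BCA·BB·BB·BCA·BB·CC·BCA·BCA·BB·BB·BCA·BB·CC·BCA·BCA·BB·BB·BCA·BB·CC·BCA·BB·CC·BCA·BCA·BCA·BCA·BCA·BB·CC·BCA·BCA·BB·BB·BCA·BB·CC·BCA·BB·CC·BCA·BCA·BCA·BCA·BCA·BB·CC·BCA·BCA·BB·BB·BCA·BB·CC·BCA·BCA·BB·BB·BCA·BB·CC·BCA·BCA·BB·BB·BCA·BB·CC·BCA·BCA·BB·BB
    A ↦ CC
    B ↦ BCA
    C ↦ BB

A->CC, B->BCA, C->BB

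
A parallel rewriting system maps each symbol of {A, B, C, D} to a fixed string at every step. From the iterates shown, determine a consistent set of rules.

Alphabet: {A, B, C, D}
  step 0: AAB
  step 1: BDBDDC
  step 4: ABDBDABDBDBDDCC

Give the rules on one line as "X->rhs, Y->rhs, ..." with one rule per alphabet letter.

A->BD, B->DC, C->A, D->C

  step 0 ⇒ step 1: AAB ⇒ BD·BD·DC
    A ↦ BD
    B ↦ DC
    C ↦ A  (constrained at step 1)
    D ↦ C  (constrained at step 1)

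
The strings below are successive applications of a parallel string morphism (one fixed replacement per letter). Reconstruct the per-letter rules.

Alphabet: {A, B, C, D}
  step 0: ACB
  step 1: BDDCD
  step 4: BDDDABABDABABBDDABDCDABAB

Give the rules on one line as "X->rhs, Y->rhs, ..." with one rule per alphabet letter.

A->BD, B->D, C->DC, D->AB

  step 0 ⇒ step 1: ACB ⇒ BD·DC·D
    A ↦ BD
    B ↦ D
    C ↦ DC
    D ↦ AB  (constrained at step 1)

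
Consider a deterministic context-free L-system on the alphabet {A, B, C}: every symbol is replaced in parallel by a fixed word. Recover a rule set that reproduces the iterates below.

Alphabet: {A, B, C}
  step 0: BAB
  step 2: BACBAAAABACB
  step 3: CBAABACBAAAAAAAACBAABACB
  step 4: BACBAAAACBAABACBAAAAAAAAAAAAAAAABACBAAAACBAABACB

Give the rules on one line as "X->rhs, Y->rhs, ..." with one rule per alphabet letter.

  step 3 ⇒ step 4: CBAABACBAAAAAAAACBAABACB ⇒ BA·CB·AA·AA·CB·AA·BA·CB·AA·AA·AA·AA·AA·AA·AA·AA·BA·CB·AA·AA·CB·AA·BA·CB
    A ↦ AA
    B ↦ CB
    C ↦ BA

A->AA, B->CB, C->BA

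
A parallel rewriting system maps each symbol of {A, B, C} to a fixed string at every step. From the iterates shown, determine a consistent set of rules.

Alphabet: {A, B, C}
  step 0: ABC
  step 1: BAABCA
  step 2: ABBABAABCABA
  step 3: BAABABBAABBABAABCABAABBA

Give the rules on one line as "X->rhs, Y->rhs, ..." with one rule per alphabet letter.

  step 2 ⇒ step 3: ABBABAABCABA ⇒ BA·AB·AB·BA·AB·BA·BA·AB·CA·BA·AB·BA
    A ↦ BA
    B ↦ AB
    C ↦ CA

A->BA, B->AB, C->CA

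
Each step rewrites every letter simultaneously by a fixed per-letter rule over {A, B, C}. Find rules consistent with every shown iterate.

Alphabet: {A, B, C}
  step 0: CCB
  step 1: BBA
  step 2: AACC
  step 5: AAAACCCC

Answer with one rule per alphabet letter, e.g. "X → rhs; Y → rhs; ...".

A->CC, B->A, C->B

  step 1 ⇒ step 2: BBA ⇒ A·A·CC
    A ↦ CC
    B ↦ A
  step 0 ⇒ step 1: CCB ⇒ B·B·A
    C ↦ B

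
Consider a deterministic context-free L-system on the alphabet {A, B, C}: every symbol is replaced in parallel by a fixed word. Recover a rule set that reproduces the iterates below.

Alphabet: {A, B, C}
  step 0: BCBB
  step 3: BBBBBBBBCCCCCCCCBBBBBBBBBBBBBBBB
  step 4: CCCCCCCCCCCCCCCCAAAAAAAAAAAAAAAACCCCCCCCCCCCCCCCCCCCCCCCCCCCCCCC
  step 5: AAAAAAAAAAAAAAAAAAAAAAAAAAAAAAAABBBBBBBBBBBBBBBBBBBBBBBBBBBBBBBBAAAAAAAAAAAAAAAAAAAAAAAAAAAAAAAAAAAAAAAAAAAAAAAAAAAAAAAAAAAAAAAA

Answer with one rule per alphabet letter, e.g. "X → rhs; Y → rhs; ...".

  step 4 ⇒ step 5: CCCCCCCCCCCCCCCCAAAAAAAAAAAAAAAACCCCCCCCCCCCCCCCCCCCCCCCCCCCCCCC ⇒ AA·AA·AA·AA·AA·AA·AA·AA·AA·AA·AA·AA·AA·AA·AA·AA·BB·BB·BB·BB·BB·BB·BB·BB·BB·BB·BB·BB·BB·BB·BB·BB·AA·AA·AA·AA·AA·AA·AA·AA·AA·AA·AA·AA·AA·AA·AA·AA·AA·AA·AA·AA·AA·AA·AA·AA·AA·AA·AA·AA·AA·AA·AA·AA
    A ↦ BB
    C ↦ AA
  step 3 ⇒ step 4: BBBBBBBBCCCCCCCCBBBBBBBBBBBBBBBB ⇒ CC·CC·CC·CC·CC·CC·CC·CC·AA·AA·AA·AA·AA·AA·AA·AA·CC·CC·CC·CC·CC·CC·CC·CC·CC·CC·CC·CC·CC·CC·CC·CC
    B ↦ CC

A->BB, B->CC, C->AA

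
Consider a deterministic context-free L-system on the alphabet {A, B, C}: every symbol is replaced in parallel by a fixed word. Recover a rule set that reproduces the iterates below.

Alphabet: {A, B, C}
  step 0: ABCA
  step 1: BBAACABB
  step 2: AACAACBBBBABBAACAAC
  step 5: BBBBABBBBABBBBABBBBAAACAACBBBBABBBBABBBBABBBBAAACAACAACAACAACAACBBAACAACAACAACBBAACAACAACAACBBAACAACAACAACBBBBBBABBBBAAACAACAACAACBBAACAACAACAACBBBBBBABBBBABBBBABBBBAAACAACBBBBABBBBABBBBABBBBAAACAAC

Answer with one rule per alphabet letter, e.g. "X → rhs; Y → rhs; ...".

  step 1 ⇒ step 2: BBAACABB ⇒ AAC·AAC·BB·BB·A·BB·AAC·AAC
    A ↦ BB
    B ↦ AAC
    C ↦ A

A->BB, B->AAC, C->A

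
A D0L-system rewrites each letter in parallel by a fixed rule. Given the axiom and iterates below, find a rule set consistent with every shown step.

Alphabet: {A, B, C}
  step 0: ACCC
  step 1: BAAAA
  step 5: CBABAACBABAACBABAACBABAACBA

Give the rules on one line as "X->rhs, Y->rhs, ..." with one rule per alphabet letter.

  step 0 ⇒ step 1: ACCC ⇒ BA·A·A·A
    A ↦ BA
    C ↦ A
    B ↦ C  (constrained at step 1)

A->BA, B->C, C->A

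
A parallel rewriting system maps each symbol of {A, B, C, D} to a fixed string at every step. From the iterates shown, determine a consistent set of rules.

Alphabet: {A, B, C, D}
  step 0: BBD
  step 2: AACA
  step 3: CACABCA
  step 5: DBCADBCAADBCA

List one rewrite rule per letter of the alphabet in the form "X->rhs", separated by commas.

A->CA, B->D, C->B, D->A

  step 2 ⇒ step 3: AACA ⇒ CA·CA·B·CA
    A ↦ CA
    C ↦ B
    B ↦ D  (constrained at step 0)
    D ↦ A  (constrained at step 0)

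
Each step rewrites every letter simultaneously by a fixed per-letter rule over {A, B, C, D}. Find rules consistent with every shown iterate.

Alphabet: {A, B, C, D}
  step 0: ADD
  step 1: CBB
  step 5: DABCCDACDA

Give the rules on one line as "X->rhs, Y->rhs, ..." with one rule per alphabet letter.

  step 0 ⇒ step 1: ADD ⇒ C·B·B
    A ↦ C
    D ↦ B
    B ↦ C  (constrained at step 1)
    C ↦ DA  (constrained at step 1)

A->C, B->C, C->DA, D->B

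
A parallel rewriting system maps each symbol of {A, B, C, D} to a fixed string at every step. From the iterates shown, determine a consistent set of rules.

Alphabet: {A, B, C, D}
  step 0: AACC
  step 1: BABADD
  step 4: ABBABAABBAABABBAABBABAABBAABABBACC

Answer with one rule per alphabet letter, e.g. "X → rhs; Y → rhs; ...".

  step 0 ⇒ step 1: AACC ⇒ BA·BA·D·D
    A ↦ BA
    C ↦ D
    B ↦ AB  (constrained at step 1)
    D ↦ C  (constrained at step 1)

A->BA, B->AB, C->D, D->C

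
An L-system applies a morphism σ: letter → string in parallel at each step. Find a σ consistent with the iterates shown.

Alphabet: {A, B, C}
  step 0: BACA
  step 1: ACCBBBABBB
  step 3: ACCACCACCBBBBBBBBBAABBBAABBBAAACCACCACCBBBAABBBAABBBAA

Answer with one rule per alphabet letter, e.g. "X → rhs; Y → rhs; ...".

A->BBB, B->ACC, C->A

  step 0 ⇒ step 1: BACA ⇒ ACC·BBB·A·BBB
    A ↦ BBB
    B ↦ ACC
    C ↦ A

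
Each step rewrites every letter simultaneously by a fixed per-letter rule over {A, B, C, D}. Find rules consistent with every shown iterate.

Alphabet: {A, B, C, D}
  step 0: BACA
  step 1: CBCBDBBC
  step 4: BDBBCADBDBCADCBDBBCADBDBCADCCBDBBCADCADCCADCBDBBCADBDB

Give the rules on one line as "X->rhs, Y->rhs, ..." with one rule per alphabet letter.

A->BC, B->C, C->BDB, D->AD

  step 0 ⇒ step 1: BACA ⇒ C·BC·BDB·BC
    A ↦ BC
    B ↦ C
    C ↦ BDB
    D ↦ AD  (constrained at step 1)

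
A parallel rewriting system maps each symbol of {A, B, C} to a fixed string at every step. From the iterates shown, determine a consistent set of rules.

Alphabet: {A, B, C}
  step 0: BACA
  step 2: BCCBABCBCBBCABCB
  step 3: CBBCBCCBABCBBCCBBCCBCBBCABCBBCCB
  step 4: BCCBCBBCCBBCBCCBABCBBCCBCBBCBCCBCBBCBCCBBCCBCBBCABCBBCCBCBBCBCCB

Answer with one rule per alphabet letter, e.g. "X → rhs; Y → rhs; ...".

A->AB, B->CB, C->BC

  step 3 ⇒ step 4: CBBCBCCBABCBBCCBBCCBCBBCABCBBCCB ⇒ BC·CB·CB·BC·CB·BC·BC·CB·AB·CB·BC·CB·CB·BC·BC·CB·CB·BC·BC·CB·BC·CB·CB·BC·AB·CB·BC·CB·CB·BC·BC·CB
    A ↦ AB
    B ↦ CB
    C ↦ BC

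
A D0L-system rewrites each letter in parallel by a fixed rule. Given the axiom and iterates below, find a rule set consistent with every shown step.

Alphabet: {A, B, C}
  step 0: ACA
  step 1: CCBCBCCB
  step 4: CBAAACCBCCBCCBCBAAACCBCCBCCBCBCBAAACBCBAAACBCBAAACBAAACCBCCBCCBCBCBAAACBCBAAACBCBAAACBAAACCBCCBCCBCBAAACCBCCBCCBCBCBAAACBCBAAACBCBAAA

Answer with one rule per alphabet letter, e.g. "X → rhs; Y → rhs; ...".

A->CCB, B->AAA, C->CB

  step 0 ⇒ step 1: ACA ⇒ CCB·CB·CCB
    A ↦ CCB
    C ↦ CB
    B ↦ AAA  (constrained at step 1)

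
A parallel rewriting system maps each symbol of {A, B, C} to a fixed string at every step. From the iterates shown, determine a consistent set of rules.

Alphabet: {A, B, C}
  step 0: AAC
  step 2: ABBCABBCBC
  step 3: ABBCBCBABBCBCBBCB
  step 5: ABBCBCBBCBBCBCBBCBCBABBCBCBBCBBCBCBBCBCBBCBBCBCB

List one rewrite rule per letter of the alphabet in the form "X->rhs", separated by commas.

A->AB, B->BC, C->B

  step 2 ⇒ step 3: ABBCABBCBC ⇒ AB·BC·BC·B·AB·BC·BC·B·BC·B
    A ↦ AB
    B ↦ BC
    C ↦ B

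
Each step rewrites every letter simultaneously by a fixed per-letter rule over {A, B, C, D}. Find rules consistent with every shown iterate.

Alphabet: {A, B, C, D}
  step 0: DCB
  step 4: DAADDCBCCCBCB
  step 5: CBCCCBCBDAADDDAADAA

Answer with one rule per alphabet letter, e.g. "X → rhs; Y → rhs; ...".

  step 4 ⇒ step 5: DAADDCBCCCBCB ⇒ CB·C·C·CB·CB·D·AA·D·D·D·AA·D·AA
    A ↦ C
    B ↦ AA
    C ↦ D
    D ↦ CB

A->C, B->AA, C->D, D->CB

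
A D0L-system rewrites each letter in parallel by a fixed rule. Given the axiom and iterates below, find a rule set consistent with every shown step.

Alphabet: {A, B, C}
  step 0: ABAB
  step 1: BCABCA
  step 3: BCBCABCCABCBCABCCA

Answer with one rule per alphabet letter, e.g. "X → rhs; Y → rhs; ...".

A->B, B->CA, C->BC

  step 0 ⇒ step 1: ABAB ⇒ B·CA·B·CA
    A ↦ B
    B ↦ CA
    C ↦ BC  (constrained at step 1)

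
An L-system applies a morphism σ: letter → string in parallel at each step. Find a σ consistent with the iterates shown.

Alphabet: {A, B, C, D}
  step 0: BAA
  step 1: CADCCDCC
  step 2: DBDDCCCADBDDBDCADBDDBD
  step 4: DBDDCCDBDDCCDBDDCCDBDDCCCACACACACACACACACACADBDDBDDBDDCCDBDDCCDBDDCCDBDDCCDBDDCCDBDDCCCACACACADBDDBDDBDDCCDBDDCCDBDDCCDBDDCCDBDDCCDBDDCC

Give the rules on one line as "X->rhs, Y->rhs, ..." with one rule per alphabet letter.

  step 1 ⇒ step 2: CADCCDCC ⇒ DBD·DCC·CA·DBD·DBD·CA·DBD·DBD
    A ↦ DCC
    C ↦ DBD
    D ↦ CA
  step 0 ⇒ step 1: BAA ⇒ CA·DCC·DCC
    B ↦ CA

A->DCC, B->CA, C->DBD, D->CA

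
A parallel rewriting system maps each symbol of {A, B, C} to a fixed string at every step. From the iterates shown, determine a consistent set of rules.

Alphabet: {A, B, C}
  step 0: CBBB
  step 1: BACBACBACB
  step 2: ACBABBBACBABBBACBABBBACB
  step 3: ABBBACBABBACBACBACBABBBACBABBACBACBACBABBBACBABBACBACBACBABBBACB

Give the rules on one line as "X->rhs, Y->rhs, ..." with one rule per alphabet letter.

A->ABB, B->ACB, C->B

  step 2 ⇒ step 3: ACBABBBACBABBBACBABBBACB ⇒ ABB·B·ACB·ABB·ACB·ACB·ACB·ABB·B·ACB·ABB·ACB·ACB·ACB·ABB·B·ACB·ABB·ACB·ACB·ACB·ABB·B·ACB
    A ↦ ABB
    B ↦ ACB
    C ↦ B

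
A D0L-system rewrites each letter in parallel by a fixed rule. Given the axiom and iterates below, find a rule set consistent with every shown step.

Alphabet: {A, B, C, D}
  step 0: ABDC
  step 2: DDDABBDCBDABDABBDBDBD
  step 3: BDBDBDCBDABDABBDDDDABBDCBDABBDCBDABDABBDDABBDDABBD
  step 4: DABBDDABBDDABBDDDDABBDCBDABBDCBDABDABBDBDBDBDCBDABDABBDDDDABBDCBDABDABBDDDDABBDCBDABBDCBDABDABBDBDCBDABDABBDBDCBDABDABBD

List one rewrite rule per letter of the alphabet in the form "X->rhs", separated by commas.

A->CB, B->DAB, C->DD, D->BD

  step 3 ⇒ step 4: BDBDBDCBDABDABBDDDDABBDCBDABBDCBDABDABBDDABBDDABBD ⇒ DAB·BD·DAB·BD·DAB·BD·DD·DAB·BD·CB·DAB·BD·CB·DAB·DAB·BD·BD·BD·BD·CB·DAB·DAB·BD·DD·DAB·BD·CB·DAB·DAB·BD·DD·DAB·BD·CB·DAB·BD·CB·DAB·DAB·BD·BD·CB·DAB·DAB·BD·BD·CB·DAB·DAB·BD
    A ↦ CB
    B ↦ DAB
    C ↦ DD
    D ↦ BD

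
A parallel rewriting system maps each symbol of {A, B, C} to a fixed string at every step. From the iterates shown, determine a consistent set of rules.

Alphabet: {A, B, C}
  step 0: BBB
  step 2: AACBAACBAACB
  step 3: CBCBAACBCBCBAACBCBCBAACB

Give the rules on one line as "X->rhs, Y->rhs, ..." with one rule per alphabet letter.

  step 2 ⇒ step 3: AACBAACBAACB ⇒ CB·CB·AA·CB·CB·CB·AA·CB·CB·CB·AA·CB
    A ↦ CB
    B ↦ CB
    C ↦ AA

A->CB, B->CB, C->AA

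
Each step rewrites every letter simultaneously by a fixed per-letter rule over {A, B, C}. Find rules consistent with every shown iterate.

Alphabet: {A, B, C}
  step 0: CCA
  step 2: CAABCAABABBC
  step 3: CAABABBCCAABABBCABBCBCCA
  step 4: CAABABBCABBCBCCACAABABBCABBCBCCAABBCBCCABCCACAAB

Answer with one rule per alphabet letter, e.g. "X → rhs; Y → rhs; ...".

A->AB, B->BC, C->CA

  step 3 ⇒ step 4: CAABABBCCAABABBCABBCBCCA ⇒ CA·AB·AB·BC·AB·BC·BC·CA·CA·AB·AB·BC·AB·BC·BC·CA·AB·BC·BC·CA·BC·CA·CA·AB
    A ↦ AB
    B ↦ BC
    C ↦ CA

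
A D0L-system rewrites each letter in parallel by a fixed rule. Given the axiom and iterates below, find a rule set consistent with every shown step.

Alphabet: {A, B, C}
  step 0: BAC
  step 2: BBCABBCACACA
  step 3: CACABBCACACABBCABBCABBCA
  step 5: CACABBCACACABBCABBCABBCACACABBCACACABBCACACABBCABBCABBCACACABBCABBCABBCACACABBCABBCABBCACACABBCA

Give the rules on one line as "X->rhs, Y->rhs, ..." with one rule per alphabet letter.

A->CA, B->CA, C->BB

  step 2 ⇒ step 3: BBCABBCACACA ⇒ CA·CA·BB·CA·CA·CA·BB·CA·BB·CA·BB·CA
    A ↦ CA
    B ↦ CA
    C ↦ BB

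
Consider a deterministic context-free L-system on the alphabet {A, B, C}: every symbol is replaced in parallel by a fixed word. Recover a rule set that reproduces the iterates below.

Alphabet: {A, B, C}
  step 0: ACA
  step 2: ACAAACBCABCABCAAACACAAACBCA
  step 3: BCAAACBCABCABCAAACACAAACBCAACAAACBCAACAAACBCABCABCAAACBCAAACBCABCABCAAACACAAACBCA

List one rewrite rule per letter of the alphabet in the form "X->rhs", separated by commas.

  step 2 ⇒ step 3: ACAAACBCABCABCAAACACAAACBCA ⇒ BCA·AAC·BCA·BCA·BCA·AAC·ACA·AAC·BCA·ACA·AAC·BCA·ACA·AAC·BCA·BCA·BCA·AAC·BCA·AAC·BCA·BCA·BCA·AAC·ACA·AAC·BCA
    A ↦ BCA
    B ↦ ACA
    C ↦ AAC

A->BCA, B->ACA, C->AAC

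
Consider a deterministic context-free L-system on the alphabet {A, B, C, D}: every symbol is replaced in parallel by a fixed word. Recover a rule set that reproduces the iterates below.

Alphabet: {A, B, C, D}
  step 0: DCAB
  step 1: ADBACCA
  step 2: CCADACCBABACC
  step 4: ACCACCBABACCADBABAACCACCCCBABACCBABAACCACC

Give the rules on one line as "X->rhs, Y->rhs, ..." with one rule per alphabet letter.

  step 1 ⇒ step 2: ADBACCA ⇒ CC·AD·A·CC·BA·BA·CC
    A ↦ CC
    B ↦ A
    C ↦ BA
    D ↦ AD

A->CC, B->A, C->BA, D->AD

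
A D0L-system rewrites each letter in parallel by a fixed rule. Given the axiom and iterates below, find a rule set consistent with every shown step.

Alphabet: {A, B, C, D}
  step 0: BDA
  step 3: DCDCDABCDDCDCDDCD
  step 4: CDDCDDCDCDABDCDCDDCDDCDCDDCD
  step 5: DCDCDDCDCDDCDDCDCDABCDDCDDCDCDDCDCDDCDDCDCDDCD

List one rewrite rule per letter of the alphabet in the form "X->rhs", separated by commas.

A->CD, B->AB, C->D, D->CD

  step 4 ⇒ step 5: CDDCDDCDCDABDCDCDDCDDCDCDDCD ⇒ D·CD·CD·D·CD·CD·D·CD·D·CD·CD·AB·CD·D·CD·D·CD·CD·D·CD·CD·D·CD·D·CD·CD·D·CD
    A ↦ CD
    B ↦ AB
    C ↦ D
    D ↦ CD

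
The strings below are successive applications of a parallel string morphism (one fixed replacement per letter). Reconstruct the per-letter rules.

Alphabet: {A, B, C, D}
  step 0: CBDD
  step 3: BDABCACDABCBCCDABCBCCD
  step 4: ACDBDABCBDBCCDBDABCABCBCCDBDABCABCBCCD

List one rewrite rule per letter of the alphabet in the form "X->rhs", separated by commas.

  step 3 ⇒ step 4: BDABCACDABCBCCDABCBCCD ⇒ A·CD·BD·A·BC·BD·BC·CD·BD·A·BC·A·BC·BC·CD·BD·A·BC·A·BC·BC·CD
    A ↦ BD
    B ↦ A
    C ↦ BC
    D ↦ CD

A->BD, B->A, C->BC, D->CD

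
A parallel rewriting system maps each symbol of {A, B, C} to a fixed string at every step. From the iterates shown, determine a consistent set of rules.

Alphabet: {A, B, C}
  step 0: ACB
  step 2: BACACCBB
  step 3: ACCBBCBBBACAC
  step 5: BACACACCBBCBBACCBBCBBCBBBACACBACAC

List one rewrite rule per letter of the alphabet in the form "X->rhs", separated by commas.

  step 2 ⇒ step 3: BACACCBB ⇒ AC·CB·B·CB·B·B·AC·AC
    A ↦ CB
    B ↦ AC
    C ↦ B

A->CB, B->AC, C->B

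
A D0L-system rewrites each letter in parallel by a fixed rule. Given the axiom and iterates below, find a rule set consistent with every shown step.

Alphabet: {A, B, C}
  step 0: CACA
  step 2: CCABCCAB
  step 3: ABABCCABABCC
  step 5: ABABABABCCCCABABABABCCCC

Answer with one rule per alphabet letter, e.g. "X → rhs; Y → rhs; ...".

  step 2 ⇒ step 3: CCABCCAB ⇒ AB·AB·C·C·AB·AB·C·C
    A ↦ C
    B ↦ C
    C ↦ AB

A->C, B->C, C->AB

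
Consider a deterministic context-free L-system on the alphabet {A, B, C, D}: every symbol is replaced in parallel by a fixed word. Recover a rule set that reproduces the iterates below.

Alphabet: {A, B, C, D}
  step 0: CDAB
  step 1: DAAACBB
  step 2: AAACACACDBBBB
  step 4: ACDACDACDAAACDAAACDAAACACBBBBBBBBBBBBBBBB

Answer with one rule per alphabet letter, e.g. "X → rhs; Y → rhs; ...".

  step 1 ⇒ step 2: DAAACBB ⇒ AA·AC·AC·AC·D·BB·BB
    A ↦ AC
    B ↦ BB
    C ↦ D
    D ↦ AA

A->AC, B->BB, C->D, D->AA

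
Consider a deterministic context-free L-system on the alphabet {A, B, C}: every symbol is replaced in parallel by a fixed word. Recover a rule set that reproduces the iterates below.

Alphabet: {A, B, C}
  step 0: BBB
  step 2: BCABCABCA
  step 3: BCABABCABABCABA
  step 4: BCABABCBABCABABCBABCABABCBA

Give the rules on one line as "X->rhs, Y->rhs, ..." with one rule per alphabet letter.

  step 3 ⇒ step 4: BCABABCABABCABA ⇒ BC·A·BA·BC·BA·BC·A·BA·BC·BA·BC·A·BA·BC·BA
    A ↦ BA
    B ↦ BC
    C ↦ A

A->BA, B->BC, C->A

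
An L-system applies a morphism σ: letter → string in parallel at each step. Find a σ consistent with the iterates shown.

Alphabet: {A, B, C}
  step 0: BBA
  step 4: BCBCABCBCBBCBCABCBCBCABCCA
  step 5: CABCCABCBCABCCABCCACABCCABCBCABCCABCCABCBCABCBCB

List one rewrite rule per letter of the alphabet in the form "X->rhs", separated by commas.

A->B, B->CA, C->BC

  step 4 ⇒ step 5: BCBCABCBCBBCBCABCBCBCABCCA ⇒ CA·BC·CA·BC·B·CA·BC·CA·BC·CA·CA·BC·CA·BC·B·CA·BC·CA·BC·CA·BC·B·CA·BC·BC·B
    A ↦ B
    B ↦ CA
    C ↦ BC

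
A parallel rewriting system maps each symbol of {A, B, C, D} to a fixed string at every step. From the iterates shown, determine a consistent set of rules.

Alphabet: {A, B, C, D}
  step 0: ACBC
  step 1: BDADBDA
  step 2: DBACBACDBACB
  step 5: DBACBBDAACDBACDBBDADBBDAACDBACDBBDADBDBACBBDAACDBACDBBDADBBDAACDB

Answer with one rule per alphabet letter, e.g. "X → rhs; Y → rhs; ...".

  step 1 ⇒ step 2: BDADBDA ⇒ DB·AC·B·AC·DB·AC·B
    A ↦ B
    B ↦ DB
    D ↦ AC
  step 0 ⇒ step 1: ACBC ⇒ B·DA·DB·DA
    C ↦ DA

A->B, B->DB, C->DA, D->AC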